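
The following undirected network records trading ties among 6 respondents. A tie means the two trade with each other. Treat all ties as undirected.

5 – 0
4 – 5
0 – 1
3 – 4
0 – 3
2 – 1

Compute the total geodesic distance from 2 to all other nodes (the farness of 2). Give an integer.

Distances from 2: 0:2, 1:1, 3:3, 4:4, 5:3.
Sum = 2 + 1 + 3 + 4 + 3 = 13.

13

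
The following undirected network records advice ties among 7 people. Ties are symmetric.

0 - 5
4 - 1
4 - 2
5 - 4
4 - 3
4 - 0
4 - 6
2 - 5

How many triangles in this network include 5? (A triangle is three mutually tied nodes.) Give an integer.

2

5's neighbors: 0, 2, and 4.
Neighbor pairs that are themselves tied: 5–0–4; 5–2–4. Each forms one triangle with 5, for 2 in total.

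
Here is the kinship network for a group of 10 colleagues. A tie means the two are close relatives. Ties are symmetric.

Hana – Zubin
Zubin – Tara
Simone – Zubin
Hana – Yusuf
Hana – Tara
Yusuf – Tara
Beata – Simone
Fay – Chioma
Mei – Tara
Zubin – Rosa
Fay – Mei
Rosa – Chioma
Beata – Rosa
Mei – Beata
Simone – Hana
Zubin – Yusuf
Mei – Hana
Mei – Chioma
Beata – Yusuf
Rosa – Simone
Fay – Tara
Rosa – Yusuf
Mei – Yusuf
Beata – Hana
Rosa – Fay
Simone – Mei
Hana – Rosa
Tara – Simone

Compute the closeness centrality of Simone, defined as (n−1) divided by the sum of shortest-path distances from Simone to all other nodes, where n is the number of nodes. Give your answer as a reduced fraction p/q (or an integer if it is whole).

3/4

Distances from Simone: Beata:1, Chioma:2, Fay:2, Hana:1, Mei:1, Rosa:1, Tara:1, Yusuf:2, Zubin:1. Sum = 12.
n = 10, so closeness = 9/12 = 3/4.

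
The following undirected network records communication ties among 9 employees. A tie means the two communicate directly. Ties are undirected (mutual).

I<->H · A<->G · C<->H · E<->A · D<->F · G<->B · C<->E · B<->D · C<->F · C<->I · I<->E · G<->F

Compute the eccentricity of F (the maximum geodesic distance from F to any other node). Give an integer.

Distances from F: A:2, B:2, C:1, D:1, E:2, G:1, H:2, I:2.
The largest is 2 (to E, I, H, B, and A), so the eccentricity of F is 2.

2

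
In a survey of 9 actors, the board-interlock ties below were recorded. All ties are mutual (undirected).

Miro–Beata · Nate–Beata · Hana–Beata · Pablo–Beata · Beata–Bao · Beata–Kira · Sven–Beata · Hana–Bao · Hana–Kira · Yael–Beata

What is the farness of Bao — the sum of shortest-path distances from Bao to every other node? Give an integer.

14

Distances from Bao: Beata:1, Hana:1, Kira:2, Miro:2, Nate:2, Pablo:2, Sven:2, Yael:2.
Sum = 1 + 1 + 2 + 2 + 2 + 2 + 2 + 2 = 14.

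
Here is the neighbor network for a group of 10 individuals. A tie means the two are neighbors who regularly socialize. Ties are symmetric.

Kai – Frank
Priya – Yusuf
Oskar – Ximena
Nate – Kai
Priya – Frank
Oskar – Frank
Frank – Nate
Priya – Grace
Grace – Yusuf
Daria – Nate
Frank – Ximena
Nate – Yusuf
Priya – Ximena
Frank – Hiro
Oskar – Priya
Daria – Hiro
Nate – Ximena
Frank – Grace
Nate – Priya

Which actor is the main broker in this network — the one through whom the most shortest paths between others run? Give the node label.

Unnormalized betweenness of each node: Daria:3/4, Frank:143/12, Grace:7/12, Hiro:1, Kai:0, Nate:28/3, Oskar:0, Priya:17/4, Ximena:7/12, Yusuf:7/12.
Frank has the largest value, 143/12, making it the main broker — the node through which the most shortest paths run.

Frank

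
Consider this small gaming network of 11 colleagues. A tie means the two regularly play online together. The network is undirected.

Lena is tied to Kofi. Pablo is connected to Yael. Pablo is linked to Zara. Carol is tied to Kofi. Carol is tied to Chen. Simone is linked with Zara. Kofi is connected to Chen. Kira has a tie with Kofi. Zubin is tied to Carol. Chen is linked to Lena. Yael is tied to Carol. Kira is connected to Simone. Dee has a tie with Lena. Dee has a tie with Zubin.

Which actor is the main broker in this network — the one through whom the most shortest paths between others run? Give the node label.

Unnormalized betweenness of each node: Carol:17, Chen:3/2, Dee:1, Kira:9, Kofi:29/2, Lena:9/2, Pablo:5, Simone:5, Yael:9, Zara:3, Zubin:7/2.
Carol has the largest value, 17, making it the main broker — the node through which the most shortest paths run.

Carol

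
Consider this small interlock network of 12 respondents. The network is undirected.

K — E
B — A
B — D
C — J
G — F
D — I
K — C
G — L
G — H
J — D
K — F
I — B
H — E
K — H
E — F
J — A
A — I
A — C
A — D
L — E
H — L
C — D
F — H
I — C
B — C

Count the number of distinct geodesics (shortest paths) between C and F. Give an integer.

The shortest distance is 2, and the only length-2 path is C–K–F. So there is exactly 1 shortest path.

1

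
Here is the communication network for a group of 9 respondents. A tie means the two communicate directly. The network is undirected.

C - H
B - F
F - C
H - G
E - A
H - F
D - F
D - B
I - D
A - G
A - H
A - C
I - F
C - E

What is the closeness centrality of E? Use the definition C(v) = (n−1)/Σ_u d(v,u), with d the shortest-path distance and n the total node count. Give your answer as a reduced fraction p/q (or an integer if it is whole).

8/17

Distances from E: A:1, B:3, C:1, D:3, F:2, G:2, H:2, I:3. Sum = 17.
n = 9, so closeness = 8/17.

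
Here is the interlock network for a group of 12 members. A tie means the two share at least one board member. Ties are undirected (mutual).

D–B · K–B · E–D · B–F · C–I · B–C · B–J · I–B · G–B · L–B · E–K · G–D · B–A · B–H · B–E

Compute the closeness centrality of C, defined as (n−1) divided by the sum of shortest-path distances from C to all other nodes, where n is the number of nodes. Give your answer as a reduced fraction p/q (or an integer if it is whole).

Distances from C: A:2, B:1, D:2, E:2, F:2, G:2, H:2, I:1, J:2, K:2, L:2. Sum = 20.
n = 12, so closeness = 11/20.

11/20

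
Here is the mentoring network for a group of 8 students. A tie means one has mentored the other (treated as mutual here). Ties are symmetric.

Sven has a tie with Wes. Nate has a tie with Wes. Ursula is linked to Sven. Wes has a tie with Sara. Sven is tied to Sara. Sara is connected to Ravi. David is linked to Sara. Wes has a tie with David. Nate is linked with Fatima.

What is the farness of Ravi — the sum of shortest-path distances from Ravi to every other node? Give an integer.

Distances from Ravi: David:2, Fatima:4, Nate:3, Sara:1, Sven:2, Ursula:3, Wes:2.
Sum = 2 + 4 + 3 + 1 + 2 + 3 + 2 = 17.

17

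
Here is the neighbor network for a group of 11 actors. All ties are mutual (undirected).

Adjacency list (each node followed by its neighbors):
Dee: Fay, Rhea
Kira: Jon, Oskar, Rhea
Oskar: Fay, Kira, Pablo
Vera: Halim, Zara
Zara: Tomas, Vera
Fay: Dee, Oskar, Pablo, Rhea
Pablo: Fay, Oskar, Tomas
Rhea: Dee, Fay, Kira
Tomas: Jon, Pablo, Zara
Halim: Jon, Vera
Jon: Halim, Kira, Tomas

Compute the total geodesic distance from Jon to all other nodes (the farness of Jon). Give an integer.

Distances from Jon: Dee:3, Fay:3, Halim:1, Kira:1, Oskar:2, Pablo:2, Rhea:2, Tomas:1, Vera:2, Zara:2.
Sum = 3 + 3 + 1 + 1 + 2 + 2 + 2 + 1 + 2 + 2 = 19.

19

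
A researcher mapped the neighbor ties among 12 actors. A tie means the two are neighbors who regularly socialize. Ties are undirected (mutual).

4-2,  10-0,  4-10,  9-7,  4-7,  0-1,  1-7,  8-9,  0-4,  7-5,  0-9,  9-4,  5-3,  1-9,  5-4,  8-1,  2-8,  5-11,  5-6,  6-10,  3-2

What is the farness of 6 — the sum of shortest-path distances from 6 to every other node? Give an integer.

Distances from 6: 0:2, 1:3, 2:3, 3:2, 4:2, 5:1, 7:2, 8:4, 9:3, 10:1, 11:2.
Sum = 2 + 3 + 3 + 2 + 2 + 1 + 2 + 4 + 3 + 1 + 2 = 25.

25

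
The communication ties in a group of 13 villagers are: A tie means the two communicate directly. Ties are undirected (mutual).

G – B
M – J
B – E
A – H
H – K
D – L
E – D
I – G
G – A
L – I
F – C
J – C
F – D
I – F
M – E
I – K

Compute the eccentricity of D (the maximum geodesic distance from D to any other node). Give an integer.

4

Distances from D: A:4, B:2, C:2, E:1, F:1, G:3, H:4, I:2, J:3, K:3, L:1, M:2.
The largest is 4 (to A and H), so the eccentricity of D is 4.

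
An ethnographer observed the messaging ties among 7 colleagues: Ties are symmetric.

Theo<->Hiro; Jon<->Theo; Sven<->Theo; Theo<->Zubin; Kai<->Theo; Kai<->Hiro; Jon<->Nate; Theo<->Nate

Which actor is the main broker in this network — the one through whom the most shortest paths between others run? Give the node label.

Unnormalized betweenness of each node: Hiro:0, Jon:0, Kai:0, Nate:0, Sven:0, Theo:13, Zubin:0.
Theo has the largest value, 13, making it the main broker — the node through which the most shortest paths run.

Theo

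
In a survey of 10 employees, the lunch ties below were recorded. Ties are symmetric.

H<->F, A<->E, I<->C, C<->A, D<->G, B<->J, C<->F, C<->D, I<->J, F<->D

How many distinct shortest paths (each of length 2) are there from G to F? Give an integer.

The shortest distance is 2, and the only length-2 path is G–D–F. So there is exactly 1 shortest path.

1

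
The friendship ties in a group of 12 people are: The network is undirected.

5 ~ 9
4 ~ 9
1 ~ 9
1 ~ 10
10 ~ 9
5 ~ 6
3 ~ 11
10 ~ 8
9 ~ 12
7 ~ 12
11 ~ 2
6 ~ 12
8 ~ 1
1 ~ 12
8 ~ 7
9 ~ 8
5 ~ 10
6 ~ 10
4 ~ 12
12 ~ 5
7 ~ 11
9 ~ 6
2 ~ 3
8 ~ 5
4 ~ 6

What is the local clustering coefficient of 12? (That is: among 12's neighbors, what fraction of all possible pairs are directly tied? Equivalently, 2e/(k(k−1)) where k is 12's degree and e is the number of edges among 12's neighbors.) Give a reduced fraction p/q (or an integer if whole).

2/5

12's neighbors: 1, 4, 5, 6, 7, and 9 (k = 6).
Possible neighbor pairs: C(6,2) = 15. Edges among them: 1–9, 4–6, 4–9, 5–6, 5–9, 6–9 → e = 6.
Clustering(12) = 6/15 = 2/5.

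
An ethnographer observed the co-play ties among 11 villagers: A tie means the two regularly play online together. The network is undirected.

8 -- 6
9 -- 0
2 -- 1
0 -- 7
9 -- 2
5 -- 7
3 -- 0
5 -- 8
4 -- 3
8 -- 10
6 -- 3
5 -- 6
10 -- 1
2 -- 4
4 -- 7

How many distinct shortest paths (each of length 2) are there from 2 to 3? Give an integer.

1

The shortest distance is 2, and the only length-2 path is 2–4–3. So there is exactly 1 shortest path.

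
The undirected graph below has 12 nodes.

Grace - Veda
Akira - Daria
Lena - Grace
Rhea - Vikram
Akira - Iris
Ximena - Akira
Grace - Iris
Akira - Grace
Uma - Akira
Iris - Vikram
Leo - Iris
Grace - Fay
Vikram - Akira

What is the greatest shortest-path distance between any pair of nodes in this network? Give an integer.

4

Eccentricity of each node (its greatest distance to any other): Akira:2, Daria:3, Fay:4, Grace:3, Iris:2, Lena:4, Leo:3, Rhea:4, Uma:3, Veda:4, Vikram:3, Ximena:3.
The maximum eccentricity is 4, realized for instance by the pair Lena–Rhea via Lena – Grace – Akira – Vikram – Rhea. So the diameter is 4.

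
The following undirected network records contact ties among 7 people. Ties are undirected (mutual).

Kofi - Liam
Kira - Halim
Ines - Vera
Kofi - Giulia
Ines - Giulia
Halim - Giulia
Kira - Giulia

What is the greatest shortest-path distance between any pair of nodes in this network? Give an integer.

4

Eccentricity of each node (its greatest distance to any other): Giulia:2, Halim:3, Ines:3, Kira:3, Kofi:3, Liam:4, Vera:4.
The maximum eccentricity is 4, realized for instance by the pair Vera–Liam via Vera – Ines – Giulia – Kofi – Liam. So the diameter is 4.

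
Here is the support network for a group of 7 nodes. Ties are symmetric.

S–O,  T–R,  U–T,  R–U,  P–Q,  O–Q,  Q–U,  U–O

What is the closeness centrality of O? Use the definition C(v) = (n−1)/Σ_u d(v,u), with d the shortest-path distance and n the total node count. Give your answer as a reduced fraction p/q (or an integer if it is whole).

Distances from O: P:2, Q:1, R:2, S:1, T:2, U:1. Sum = 9.
n = 7, so closeness = 6/9 = 2/3.

2/3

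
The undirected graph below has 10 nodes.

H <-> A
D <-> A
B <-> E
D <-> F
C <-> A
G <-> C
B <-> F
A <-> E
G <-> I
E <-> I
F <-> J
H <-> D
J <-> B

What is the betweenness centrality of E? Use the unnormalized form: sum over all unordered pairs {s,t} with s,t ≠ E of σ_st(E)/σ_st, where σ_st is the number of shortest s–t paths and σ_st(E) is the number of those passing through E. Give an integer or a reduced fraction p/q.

12

Pairs whose geodesics pass through E — C–J: 1/2; C–B: 1; A–J: 1/2; A–B: 1; A–I: 1; H–B: 1/2; H–I: 1; D–I: 1; F–I: 1; F–G: 1/2; J–I: 1; J–G: 1; B–I: 1; B–G: 1.
All other pairs contribute 0.
Summing the contributions gives betweenness(E) = 12.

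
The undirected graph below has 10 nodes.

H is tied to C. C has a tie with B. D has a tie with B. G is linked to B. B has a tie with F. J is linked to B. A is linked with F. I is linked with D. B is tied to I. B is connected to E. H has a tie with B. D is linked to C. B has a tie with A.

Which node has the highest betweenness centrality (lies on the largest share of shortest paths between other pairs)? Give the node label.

Unnormalized betweenness of each node: A:0, B:31, C:1/2, D:1/2, E:0, F:0, G:0, H:0, I:0, J:0.
B has the largest value, 31, making it the main broker — the node through which the most shortest paths run.

B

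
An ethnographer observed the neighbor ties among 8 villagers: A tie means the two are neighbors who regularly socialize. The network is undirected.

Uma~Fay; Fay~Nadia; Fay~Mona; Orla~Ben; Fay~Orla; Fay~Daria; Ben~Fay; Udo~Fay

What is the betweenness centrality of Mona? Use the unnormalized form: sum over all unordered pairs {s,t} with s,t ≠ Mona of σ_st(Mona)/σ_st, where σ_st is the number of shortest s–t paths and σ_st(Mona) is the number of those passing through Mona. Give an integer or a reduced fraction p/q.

0

No shortest path between any pair of other nodes passes through Mona.
Summing the contributions gives betweenness(Mona) = 0.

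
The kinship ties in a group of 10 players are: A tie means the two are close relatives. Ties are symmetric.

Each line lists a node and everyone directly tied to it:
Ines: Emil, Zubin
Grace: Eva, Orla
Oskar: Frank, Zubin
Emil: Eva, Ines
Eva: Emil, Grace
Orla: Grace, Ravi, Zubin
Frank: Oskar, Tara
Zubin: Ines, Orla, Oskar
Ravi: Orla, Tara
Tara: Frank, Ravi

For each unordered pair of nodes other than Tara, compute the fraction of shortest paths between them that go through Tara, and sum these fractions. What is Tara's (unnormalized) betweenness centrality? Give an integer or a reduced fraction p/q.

Pairs whose geodesics pass through Tara — Grace–Frank: 1/2; Orla–Frank: 1/2; Ravi–Frank: 1; Ravi–Oskar: 1/2; Frank–Eva: 1/3.
All other pairs contribute 0.
Summing the contributions gives betweenness(Tara) = 17/6.

17/6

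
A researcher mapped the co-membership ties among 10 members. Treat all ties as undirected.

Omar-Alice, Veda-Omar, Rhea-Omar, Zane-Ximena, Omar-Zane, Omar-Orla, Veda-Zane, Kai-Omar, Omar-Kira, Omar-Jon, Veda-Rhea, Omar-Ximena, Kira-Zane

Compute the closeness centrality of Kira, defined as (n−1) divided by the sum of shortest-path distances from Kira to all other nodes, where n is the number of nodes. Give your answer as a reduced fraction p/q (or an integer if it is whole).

9/16

Distances from Kira: Alice:2, Jon:2, Kai:2, Omar:1, Orla:2, Rhea:2, Veda:2, Ximena:2, Zane:1. Sum = 16.
n = 10, so closeness = 9/16.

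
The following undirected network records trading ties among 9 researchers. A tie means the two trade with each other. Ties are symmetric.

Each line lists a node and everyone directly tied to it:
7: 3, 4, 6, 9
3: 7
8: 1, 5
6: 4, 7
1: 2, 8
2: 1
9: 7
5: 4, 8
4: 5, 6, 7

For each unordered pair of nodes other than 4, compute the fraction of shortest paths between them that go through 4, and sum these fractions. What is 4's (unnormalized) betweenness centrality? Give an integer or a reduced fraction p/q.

16

Pairs whose geodesics pass through 4 — 1–3: 1; 1–6: 1; 1–7: 1; 1–9: 1; 3–8: 1; 3–2: 1; 3–5: 1; 8–6: 1; 8–7: 1; 8–9: 1; 6–2: 1; 6–5: 1; 2–7: 1; 2–9: 1 … (+2 more pairs).
All other pairs contribute 0.
Summing the contributions gives betweenness(4) = 16.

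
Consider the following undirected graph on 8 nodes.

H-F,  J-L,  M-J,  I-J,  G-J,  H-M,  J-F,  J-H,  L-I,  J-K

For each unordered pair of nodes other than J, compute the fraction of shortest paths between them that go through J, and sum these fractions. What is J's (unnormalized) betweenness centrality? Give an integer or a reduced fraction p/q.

Pairs whose geodesics pass through J — G–H: 1; G–L: 1; G–F: 1; G–M: 1; G–I: 1; G–K: 1; H–L: 1; H–I: 1; H–K: 1; L–F: 1; L–M: 1; L–K: 1; F–M: 1/2; F–I: 1 … (+4 more pairs).
All other pairs contribute 0.
Summing the contributions gives betweenness(J) = 35/2.

35/2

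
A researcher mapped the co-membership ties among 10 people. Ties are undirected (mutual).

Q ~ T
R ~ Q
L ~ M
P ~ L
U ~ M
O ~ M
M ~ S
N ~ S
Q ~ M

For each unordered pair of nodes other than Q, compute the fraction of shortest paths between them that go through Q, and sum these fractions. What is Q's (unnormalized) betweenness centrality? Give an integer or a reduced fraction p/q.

15

Pairs whose geodesics pass through Q — R–O: 1; R–M: 1; R–N: 1; R–U: 1; R–L: 1; R–S: 1; R–P: 1; R–T: 1; O–T: 1; M–T: 1; N–T: 1; U–T: 1; L–T: 1; S–T: 1 … (+1 more pairs).
All other pairs contribute 0.
Summing the contributions gives betweenness(Q) = 15.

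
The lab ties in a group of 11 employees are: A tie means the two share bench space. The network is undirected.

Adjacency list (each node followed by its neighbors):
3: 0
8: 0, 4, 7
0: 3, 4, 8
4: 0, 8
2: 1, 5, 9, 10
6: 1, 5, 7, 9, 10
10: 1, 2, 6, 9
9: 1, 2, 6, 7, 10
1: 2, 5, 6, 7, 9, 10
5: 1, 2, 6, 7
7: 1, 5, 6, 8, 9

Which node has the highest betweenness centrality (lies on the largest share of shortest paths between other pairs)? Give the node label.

7

Unnormalized betweenness of each node: 0:9, 1:25/6, 2:7/12, 3:0, 4:0, 5:23/12, 6:9/4, 7:97/4, 8:21, 9:43/12, 10:1/4.
7 has the largest value, 97/4, making it the main broker — the node through which the most shortest paths run.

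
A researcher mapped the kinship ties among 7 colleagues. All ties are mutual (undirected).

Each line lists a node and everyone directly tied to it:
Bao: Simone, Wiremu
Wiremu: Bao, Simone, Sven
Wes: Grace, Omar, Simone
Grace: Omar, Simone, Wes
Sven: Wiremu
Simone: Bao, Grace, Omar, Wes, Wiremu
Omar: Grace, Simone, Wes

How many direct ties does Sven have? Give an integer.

1

Sven is directly tied to Wiremu. That is 1 neighbor, so the degree of Sven is 1.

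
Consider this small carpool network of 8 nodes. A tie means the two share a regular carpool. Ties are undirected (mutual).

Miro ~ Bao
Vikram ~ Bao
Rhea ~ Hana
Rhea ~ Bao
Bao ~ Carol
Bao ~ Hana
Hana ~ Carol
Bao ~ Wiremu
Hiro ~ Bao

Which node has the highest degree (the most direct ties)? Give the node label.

Bao

Degrees — Bao:7, Carol:2, Hana:3, Hiro:1, Miro:1, Rhea:2, Vikram:1, Wiremu:1.
The maximum is 7, attained only by Bao.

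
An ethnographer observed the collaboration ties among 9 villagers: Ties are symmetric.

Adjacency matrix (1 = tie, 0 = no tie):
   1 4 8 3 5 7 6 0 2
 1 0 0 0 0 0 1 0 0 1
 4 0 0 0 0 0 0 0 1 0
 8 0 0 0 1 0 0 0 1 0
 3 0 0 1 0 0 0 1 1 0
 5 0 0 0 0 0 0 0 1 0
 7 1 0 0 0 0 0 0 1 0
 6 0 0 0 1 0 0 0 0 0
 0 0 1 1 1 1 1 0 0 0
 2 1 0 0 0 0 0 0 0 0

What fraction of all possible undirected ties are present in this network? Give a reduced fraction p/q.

1/4

There are 9 edges and 9 nodes, so the maximum possible is C(9,2) = 36.
Density = 9/36 = 1/4.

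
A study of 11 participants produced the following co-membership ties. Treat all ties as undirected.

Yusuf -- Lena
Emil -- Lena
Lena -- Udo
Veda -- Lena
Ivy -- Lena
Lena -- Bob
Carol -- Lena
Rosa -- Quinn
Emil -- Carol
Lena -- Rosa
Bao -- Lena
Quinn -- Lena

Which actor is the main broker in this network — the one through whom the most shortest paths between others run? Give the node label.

Unnormalized betweenness of each node: Bao:0, Bob:0, Carol:0, Emil:0, Ivy:0, Lena:43, Quinn:0, Rosa:0, Udo:0, Veda:0, Yusuf:0.
Lena has the largest value, 43, making it the main broker — the node through which the most shortest paths run.

Lena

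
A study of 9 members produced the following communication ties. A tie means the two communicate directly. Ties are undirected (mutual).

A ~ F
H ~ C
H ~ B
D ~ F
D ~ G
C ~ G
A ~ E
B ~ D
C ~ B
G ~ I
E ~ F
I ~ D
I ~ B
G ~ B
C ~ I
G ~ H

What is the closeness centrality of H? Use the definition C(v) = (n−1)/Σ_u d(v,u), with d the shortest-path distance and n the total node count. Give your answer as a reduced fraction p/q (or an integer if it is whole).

Distances from H: A:4, B:1, C:1, D:2, E:4, F:3, G:1, I:2. Sum = 18.
n = 9, so closeness = 8/18 = 4/9.

4/9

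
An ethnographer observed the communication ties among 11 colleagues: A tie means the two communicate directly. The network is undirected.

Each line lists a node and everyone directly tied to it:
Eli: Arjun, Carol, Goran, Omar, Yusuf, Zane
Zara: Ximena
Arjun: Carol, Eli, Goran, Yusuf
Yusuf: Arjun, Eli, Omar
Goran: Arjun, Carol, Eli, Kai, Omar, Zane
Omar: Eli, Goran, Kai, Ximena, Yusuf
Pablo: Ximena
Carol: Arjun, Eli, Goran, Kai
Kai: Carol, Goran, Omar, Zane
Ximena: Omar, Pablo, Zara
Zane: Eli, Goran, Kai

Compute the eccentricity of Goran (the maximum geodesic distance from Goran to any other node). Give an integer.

Distances from Goran: Arjun:1, Carol:1, Eli:1, Kai:1, Omar:1, Pablo:3, Ximena:2, Yusuf:2, Zane:1, Zara:3.
The largest is 3 (to Zara and Pablo), so the eccentricity of Goran is 3.

3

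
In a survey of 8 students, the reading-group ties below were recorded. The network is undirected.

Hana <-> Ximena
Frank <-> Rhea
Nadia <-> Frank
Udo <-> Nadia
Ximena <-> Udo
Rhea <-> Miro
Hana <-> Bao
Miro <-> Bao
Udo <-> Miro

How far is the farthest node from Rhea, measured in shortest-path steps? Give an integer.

3

Distances from Rhea: Bao:2, Frank:1, Hana:3, Miro:1, Nadia:2, Udo:2, Ximena:3.
The largest is 3 (to Ximena and Hana), so the eccentricity of Rhea is 3.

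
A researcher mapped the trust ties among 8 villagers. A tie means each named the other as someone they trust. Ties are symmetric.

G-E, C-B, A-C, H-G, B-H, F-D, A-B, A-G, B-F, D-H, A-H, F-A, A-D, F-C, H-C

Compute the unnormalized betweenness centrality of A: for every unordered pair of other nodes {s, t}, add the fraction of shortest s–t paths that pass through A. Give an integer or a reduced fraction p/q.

71/12

Pairs whose geodesics pass through A — F–H: 1/4; F–G: 1; F–E: 1; D–C: 1/3; D–B: 1/3; D–G: 1/2; D–E: 1/2; C–G: 1/2; C–E: 1/2; B–G: 1/2; B–E: 1/2.
All other pairs contribute 0.
Summing the contributions gives betweenness(A) = 71/12.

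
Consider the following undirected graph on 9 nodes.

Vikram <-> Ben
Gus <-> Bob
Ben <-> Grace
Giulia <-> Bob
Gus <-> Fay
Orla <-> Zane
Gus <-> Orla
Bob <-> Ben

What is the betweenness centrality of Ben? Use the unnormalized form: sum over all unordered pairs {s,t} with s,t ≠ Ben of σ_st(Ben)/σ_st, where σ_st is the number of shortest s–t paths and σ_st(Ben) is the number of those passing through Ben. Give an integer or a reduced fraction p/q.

13

Pairs whose geodesics pass through Ben — Grace–Zane: 1; Grace–Vikram: 1; Grace–Bob: 1; Grace–Giulia: 1; Grace–Gus: 1; Grace–Orla: 1; Grace–Fay: 1; Zane–Vikram: 1; Vikram–Bob: 1; Vikram–Giulia: 1; Vikram–Gus: 1; Vikram–Orla: 1; Vikram–Fay: 1.
All other pairs contribute 0.
Summing the contributions gives betweenness(Ben) = 13.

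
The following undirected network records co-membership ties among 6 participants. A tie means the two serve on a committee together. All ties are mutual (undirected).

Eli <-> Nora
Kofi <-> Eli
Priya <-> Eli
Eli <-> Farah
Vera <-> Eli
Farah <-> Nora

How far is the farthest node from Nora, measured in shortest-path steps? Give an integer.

2

Distances from Nora: Eli:1, Farah:1, Kofi:2, Priya:2, Vera:2.
The largest is 2 (to Kofi, Priya, and Vera), so the eccentricity of Nora is 2.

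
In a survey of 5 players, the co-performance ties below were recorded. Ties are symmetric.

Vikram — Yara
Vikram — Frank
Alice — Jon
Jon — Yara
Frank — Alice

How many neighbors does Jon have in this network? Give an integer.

Jon is directly tied to Alice and Yara. That is 2 neighbors, so the degree of Jon is 2.

2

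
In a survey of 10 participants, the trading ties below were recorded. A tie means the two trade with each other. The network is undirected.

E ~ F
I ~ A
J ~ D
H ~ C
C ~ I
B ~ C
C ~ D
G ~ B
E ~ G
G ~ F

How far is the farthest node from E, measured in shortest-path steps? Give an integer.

Distances from E: A:5, B:2, C:3, D:4, F:1, G:1, H:4, I:4, J:5.
The largest is 5 (to A and J), so the eccentricity of E is 5.

5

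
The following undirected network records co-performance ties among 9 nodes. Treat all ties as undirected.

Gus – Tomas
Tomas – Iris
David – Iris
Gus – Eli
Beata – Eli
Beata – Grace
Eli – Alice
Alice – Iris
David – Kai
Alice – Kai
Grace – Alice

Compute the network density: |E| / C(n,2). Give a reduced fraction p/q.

There are 11 edges and 9 nodes, so the maximum possible is C(9,2) = 36.
Density = 11/36.

11/36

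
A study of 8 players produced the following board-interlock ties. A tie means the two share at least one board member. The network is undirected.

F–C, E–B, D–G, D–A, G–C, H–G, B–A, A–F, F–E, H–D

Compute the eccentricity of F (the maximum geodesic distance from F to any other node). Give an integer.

Distances from F: A:1, B:2, C:1, D:2, E:1, G:2, H:3.
The largest is 3 (to H), so the eccentricity of F is 3.

3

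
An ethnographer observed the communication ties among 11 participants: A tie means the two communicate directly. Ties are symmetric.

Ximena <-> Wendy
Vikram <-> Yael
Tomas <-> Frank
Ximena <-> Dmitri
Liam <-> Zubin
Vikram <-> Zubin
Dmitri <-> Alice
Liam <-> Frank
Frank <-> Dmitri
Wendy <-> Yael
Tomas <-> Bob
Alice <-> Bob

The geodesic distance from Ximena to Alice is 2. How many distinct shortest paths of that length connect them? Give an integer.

1

The shortest distance is 2, and the only length-2 path is Ximena–Dmitri–Alice. So there is exactly 1 shortest path.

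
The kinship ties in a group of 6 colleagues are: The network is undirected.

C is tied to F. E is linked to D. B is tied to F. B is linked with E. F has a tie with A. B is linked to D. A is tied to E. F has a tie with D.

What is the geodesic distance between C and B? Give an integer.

One shortest route is C – F – B, which uses 2 edges, and C and B are not directly tied, so nothing shorter exists. So d(C,B) = 2.

2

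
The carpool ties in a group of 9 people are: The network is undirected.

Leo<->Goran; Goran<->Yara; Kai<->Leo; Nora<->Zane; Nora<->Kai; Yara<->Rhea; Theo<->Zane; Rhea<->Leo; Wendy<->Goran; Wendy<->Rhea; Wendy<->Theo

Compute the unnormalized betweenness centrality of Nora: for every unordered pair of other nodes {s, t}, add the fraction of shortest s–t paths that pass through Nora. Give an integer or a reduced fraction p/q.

Pairs whose geodesics pass through Nora — Leo–Zane: 1; Theo–Kai: 1; Zane–Kai: 1.
All other pairs contribute 0.
Summing the contributions gives betweenness(Nora) = 3.

3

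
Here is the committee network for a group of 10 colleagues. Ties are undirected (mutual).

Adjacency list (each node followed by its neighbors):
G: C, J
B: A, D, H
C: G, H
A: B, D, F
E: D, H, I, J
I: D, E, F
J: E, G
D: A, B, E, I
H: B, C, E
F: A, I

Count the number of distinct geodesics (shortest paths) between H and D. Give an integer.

2

The shortest distance is 2. The length-2 paths are: H–B–D; H–E–D.
That gives 2 distinct shortest paths.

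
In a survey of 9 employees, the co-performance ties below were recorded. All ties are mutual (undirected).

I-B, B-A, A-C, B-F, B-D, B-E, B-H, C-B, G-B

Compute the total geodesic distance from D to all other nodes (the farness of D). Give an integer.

15

Distances from D: A:2, B:1, C:2, E:2, F:2, G:2, H:2, I:2.
Sum = 2 + 1 + 2 + 2 + 2 + 2 + 2 + 2 = 15.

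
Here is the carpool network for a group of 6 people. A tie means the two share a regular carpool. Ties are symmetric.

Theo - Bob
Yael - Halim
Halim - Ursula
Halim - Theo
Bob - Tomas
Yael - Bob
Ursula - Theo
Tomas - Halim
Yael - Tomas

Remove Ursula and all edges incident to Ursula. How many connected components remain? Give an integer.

1

Ursula's neighbors (Halim and Theo) remain reachable from one another through other ties, so the rest of the network stays in one piece.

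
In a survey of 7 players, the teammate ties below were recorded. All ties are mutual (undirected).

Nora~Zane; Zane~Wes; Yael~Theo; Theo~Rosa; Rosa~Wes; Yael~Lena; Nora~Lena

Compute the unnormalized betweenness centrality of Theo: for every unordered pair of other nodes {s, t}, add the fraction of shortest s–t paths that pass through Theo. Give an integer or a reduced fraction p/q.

Pairs whose geodesics pass through Theo — Lena–Rosa: 1; Yael–Rosa: 1; Yael–Wes: 1.
All other pairs contribute 0.
Summing the contributions gives betweenness(Theo) = 3.

3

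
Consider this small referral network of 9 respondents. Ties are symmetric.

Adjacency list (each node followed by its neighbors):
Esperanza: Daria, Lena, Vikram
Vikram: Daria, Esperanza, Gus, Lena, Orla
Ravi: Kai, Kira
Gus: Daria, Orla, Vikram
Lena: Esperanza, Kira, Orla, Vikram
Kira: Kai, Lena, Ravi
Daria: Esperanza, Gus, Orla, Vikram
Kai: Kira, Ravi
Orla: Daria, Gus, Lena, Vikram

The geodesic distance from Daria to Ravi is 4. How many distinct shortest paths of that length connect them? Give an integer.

The shortest distance is 4. The length-4 paths are: Daria–Esperanza–Lena–Kira–Ravi; Daria–Vikram–Lena–Kira–Ravi; Daria–Orla–Lena–Kira–Ravi.
That gives 3 distinct shortest paths.

3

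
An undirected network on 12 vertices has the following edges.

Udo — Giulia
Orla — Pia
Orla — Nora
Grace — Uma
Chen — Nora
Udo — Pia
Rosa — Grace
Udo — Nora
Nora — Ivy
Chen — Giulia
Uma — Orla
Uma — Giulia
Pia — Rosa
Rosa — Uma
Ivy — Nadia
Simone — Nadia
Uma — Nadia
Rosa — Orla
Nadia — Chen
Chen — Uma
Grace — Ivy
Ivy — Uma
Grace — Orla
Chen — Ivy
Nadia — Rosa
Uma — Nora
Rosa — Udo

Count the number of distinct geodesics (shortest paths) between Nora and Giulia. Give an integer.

3

The shortest distance is 2. The length-2 paths are: Nora–Udo–Giulia; Nora–Chen–Giulia; Nora–Uma–Giulia.
That gives 3 distinct shortest paths.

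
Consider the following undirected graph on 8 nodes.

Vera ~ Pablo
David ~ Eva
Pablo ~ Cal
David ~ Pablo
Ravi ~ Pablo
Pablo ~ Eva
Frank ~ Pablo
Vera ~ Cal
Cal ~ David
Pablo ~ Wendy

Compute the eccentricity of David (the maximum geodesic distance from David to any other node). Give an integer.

2

Distances from David: Cal:1, Eva:1, Frank:2, Pablo:1, Ravi:2, Vera:2, Wendy:2.
The largest is 2 (to Wendy, Vera, Ravi, and Frank), so the eccentricity of David is 2.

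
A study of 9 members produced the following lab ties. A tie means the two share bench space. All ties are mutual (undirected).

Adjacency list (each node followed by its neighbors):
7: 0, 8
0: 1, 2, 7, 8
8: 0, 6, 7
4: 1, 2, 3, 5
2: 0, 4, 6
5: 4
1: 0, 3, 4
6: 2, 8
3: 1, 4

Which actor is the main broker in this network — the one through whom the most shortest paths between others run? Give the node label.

0

Unnormalized betweenness of each node: 0:10, 1:17/3, 2:15/2, 3:0, 4:59/6, 5:0, 6:7/6, 7:0, 8:11/6.
0 has the largest value, 10, making it the main broker — the node through which the most shortest paths run.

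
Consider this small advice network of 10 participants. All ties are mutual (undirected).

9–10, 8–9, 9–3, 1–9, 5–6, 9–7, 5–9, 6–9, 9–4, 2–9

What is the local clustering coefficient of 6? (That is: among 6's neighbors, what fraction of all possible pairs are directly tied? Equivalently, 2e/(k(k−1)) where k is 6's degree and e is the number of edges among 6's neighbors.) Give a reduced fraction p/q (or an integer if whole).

6's neighbors: 5 and 9 (k = 2).
Possible neighbor pairs: C(2,2) = 1. Edges among them: 5–9 → e = 1.
Clustering(6) = 1/1.

1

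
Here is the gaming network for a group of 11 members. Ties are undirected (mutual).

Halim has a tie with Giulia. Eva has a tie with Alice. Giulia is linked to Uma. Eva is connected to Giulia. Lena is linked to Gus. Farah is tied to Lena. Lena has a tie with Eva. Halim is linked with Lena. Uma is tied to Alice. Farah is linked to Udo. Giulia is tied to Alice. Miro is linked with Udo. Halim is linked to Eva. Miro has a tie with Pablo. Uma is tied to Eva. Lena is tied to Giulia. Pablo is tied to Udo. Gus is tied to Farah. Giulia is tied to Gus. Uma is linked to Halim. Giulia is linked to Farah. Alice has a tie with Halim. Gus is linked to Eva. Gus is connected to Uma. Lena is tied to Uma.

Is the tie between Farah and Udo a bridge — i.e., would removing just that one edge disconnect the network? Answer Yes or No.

Without the Farah–Udo edge there is no alternate route between Farah and Udo, so the network disconnects. It is a bridge.

Yes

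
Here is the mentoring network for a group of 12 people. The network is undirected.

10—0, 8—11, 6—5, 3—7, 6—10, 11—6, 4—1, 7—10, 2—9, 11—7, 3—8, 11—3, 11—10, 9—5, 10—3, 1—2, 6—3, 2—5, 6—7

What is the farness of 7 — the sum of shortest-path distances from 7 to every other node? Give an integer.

25

Distances from 7: 0:2, 1:4, 2:3, 3:1, 4:5, 5:2, 6:1, 8:2, 9:3, 10:1, 11:1.
Sum = 2 + 4 + 3 + 1 + 5 + 2 + 1 + 2 + 3 + 1 + 1 = 25.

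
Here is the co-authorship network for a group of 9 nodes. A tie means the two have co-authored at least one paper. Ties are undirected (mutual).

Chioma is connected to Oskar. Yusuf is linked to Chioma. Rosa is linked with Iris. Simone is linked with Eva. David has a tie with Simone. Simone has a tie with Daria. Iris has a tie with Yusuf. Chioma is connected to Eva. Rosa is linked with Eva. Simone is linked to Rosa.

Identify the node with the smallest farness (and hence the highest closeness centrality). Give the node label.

Farness (sum of distances to all others) for each node — Chioma:15, Daria:21, David:21, Eva:13, Iris:17, Oskar:22, Rosa:14, Simone:14, Yusuf:19.
The smallest farness is 13, for Eva, so Eva has the highest closeness.

Eva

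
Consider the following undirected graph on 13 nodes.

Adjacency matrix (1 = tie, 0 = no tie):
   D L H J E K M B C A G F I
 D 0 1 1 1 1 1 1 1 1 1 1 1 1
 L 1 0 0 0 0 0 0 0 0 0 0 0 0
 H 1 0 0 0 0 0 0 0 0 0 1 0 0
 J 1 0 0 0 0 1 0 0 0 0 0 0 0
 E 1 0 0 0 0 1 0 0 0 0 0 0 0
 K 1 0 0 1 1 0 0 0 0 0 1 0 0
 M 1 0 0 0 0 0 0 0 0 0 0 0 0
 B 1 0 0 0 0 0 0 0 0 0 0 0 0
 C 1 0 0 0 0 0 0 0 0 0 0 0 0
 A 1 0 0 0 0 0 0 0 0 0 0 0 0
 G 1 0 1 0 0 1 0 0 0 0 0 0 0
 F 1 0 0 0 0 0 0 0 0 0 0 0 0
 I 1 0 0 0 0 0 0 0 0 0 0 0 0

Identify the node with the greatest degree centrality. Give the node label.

Degrees — A:1, B:1, C:1, D:12, E:2, F:1, G:3, H:2, I:1, J:2, K:4, L:1, M:1.
The maximum is 12, attained only by D.

D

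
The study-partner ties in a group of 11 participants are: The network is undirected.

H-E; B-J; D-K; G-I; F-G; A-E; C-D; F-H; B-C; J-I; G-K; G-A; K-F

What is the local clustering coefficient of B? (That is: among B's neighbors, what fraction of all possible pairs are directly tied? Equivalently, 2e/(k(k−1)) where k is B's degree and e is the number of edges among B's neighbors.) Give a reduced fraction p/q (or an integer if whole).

0

B's neighbors: C and J (k = 2).
Possible neighbor pairs: C(2,2) = 1. Edges among them: none → e = 0.
Clustering(B) = 0/1.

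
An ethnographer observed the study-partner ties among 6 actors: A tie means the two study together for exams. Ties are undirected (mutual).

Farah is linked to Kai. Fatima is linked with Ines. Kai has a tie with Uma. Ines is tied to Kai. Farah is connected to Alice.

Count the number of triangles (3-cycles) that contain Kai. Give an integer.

Kai's neighbors are Farah, Ines, and Uma, but none of them are tied to each other, so no triangle contains Kai.

0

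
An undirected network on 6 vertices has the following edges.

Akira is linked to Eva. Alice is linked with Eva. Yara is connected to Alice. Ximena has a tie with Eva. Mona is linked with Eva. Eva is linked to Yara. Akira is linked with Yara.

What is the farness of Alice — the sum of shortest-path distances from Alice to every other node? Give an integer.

Distances from Alice: Akira:2, Eva:1, Mona:2, Ximena:2, Yara:1.
Sum = 2 + 1 + 2 + 2 + 1 = 8.

8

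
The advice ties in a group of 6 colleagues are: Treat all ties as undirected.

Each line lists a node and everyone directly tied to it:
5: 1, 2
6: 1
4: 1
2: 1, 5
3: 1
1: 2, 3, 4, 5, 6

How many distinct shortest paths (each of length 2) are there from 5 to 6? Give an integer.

1

The shortest distance is 2, and the only length-2 path is 5–1–6. So there is exactly 1 shortest path.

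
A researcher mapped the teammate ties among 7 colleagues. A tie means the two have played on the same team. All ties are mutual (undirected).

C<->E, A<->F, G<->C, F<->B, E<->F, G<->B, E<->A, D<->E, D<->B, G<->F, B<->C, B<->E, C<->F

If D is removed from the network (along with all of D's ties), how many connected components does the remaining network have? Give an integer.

1

D's neighbors (B and E) remain reachable from one another through other ties, so the rest of the network stays in one piece.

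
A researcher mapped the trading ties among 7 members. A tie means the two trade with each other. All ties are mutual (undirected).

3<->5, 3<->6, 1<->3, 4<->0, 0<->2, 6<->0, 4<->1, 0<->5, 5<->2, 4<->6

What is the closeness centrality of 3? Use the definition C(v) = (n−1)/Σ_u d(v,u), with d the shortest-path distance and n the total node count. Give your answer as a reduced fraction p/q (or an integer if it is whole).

Distances from 3: 0:2, 1:1, 2:2, 4:2, 5:1, 6:1. Sum = 9.
n = 7, so closeness = 6/9 = 2/3.

2/3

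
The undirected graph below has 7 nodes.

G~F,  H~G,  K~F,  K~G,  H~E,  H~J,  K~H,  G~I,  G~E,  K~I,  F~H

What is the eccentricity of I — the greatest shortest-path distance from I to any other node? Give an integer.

3

Distances from I: E:2, F:2, G:1, H:2, J:3, K:1.
The largest is 3 (to J), so the eccentricity of I is 3.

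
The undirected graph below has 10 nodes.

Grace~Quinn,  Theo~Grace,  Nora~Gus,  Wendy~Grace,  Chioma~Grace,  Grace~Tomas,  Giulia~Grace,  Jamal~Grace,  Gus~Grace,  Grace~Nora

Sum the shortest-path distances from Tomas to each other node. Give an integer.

17

Distances from Tomas: Chioma:2, Giulia:2, Grace:1, Gus:2, Jamal:2, Nora:2, Quinn:2, Theo:2, Wendy:2.
Sum = 2 + 2 + 1 + 2 + 2 + 2 + 2 + 2 + 2 = 17.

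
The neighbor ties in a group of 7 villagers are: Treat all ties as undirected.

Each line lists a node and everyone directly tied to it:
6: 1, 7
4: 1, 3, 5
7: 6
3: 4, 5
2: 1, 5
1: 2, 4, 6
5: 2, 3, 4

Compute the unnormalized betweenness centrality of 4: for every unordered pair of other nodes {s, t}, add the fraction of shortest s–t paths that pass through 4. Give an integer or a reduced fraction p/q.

Pairs whose geodesics pass through 4 — 1–3: 1; 1–5: 1/2; 6–3: 1; 6–5: 1/2; 3–7: 1; 7–5: 1/2.
All other pairs contribute 0.
Summing the contributions gives betweenness(4) = 9/2.

9/2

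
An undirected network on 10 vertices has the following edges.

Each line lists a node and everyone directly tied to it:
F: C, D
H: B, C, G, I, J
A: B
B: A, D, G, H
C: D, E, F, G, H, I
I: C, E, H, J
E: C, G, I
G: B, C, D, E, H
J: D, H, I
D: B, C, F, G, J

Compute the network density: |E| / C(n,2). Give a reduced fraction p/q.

There are 19 edges and 10 nodes, so the maximum possible is C(10,2) = 45.
Density = 19/45.

19/45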